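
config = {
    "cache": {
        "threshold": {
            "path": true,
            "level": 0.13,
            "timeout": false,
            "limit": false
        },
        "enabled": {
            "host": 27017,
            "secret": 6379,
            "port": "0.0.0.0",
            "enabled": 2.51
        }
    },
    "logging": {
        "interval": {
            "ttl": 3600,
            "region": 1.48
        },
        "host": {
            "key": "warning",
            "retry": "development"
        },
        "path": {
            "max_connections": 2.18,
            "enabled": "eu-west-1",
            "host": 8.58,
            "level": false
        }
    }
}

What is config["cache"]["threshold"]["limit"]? False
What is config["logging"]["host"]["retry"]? "development"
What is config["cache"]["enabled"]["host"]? 27017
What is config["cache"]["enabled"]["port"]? "0.0.0.0"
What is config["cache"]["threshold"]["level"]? 0.13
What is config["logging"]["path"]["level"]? False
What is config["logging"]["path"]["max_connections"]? 2.18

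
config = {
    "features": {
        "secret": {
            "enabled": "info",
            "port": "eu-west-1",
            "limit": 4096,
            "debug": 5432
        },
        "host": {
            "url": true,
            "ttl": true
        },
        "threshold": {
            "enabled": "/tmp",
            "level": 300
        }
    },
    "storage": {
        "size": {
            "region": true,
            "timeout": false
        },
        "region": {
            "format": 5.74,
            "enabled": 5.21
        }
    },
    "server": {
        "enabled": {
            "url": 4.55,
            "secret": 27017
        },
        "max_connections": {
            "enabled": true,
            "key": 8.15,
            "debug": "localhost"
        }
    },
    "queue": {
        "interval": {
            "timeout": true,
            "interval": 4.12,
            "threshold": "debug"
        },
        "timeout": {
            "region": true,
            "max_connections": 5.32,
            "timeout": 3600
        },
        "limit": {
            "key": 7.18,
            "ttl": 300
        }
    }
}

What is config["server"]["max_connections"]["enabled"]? True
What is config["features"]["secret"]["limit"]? 4096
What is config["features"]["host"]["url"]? True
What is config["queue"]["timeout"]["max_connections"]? 5.32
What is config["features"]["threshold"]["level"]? 300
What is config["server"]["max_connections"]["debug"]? "localhost"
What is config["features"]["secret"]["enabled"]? "info"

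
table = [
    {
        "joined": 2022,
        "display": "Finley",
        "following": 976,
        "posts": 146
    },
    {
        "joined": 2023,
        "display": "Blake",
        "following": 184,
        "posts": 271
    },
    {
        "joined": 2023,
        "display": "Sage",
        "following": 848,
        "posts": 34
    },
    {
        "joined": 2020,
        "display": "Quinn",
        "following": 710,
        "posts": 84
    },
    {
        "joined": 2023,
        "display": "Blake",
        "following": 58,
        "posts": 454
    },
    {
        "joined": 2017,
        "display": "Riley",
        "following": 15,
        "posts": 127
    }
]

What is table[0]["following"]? 976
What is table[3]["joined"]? 2020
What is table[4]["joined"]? 2023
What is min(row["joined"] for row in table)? 2017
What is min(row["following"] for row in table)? 15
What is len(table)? 6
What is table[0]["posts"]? 146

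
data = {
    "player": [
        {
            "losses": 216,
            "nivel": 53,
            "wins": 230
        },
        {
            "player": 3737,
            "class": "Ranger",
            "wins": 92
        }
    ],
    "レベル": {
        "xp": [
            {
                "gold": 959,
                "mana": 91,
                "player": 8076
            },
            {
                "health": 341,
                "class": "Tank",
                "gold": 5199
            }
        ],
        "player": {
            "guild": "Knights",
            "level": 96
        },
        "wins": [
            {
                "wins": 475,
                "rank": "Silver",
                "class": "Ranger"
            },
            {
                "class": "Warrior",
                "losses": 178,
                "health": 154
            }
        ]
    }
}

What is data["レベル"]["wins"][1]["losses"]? 178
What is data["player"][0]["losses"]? 216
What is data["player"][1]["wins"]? 92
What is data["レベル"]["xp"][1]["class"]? "Tank"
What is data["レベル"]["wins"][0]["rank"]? "Silver"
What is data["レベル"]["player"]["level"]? 96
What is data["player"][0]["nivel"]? 53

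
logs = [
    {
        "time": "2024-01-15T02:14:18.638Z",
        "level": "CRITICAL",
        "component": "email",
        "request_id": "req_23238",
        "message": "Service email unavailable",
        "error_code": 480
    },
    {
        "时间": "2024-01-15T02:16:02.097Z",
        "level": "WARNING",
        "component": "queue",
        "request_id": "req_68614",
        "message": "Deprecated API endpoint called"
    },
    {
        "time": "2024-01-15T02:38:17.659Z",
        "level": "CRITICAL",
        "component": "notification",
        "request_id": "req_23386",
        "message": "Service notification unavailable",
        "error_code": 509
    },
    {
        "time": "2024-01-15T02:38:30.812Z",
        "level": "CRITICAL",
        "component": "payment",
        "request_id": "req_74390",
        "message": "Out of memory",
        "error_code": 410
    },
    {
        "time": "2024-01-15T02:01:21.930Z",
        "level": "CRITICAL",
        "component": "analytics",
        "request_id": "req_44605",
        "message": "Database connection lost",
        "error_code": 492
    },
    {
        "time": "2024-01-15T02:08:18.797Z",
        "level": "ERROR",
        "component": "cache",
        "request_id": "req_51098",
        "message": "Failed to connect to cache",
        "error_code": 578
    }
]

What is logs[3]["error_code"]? 410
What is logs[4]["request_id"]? "req_44605"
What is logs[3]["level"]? "CRITICAL"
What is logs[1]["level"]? "WARNING"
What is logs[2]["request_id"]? "req_23386"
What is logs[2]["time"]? "2024-01-15T02:38:17.659Z"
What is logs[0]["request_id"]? "req_23238"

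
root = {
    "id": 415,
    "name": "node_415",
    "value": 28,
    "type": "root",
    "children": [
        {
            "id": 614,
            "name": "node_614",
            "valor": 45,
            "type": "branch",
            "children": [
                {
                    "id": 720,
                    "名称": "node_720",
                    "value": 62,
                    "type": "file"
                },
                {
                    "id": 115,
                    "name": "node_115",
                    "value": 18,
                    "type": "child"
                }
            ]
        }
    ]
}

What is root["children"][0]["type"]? "branch"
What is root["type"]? "root"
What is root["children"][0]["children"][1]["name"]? "node_115"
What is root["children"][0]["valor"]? 45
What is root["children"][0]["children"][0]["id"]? 720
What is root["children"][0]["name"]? "node_614"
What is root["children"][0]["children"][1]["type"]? "child"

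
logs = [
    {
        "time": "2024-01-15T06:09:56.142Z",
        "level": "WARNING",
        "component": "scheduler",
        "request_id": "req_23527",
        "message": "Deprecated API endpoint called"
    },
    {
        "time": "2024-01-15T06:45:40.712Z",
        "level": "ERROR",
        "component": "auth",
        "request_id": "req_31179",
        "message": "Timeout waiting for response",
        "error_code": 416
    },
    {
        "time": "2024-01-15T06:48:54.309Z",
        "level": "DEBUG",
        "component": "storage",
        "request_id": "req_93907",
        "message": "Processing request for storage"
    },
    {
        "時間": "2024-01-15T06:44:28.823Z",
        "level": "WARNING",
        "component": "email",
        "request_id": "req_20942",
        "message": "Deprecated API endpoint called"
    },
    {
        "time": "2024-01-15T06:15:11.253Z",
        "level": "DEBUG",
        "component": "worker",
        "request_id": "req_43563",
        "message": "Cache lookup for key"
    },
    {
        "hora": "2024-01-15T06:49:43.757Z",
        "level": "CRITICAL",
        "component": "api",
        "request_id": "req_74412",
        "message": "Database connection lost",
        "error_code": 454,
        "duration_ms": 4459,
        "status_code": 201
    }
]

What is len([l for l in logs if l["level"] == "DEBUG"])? 2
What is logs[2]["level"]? "DEBUG"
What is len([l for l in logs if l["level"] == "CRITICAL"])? 1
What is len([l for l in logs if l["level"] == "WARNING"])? 2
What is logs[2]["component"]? "storage"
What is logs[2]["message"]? "Processing request for storage"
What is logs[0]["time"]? "2024-01-15T06:09:56.142Z"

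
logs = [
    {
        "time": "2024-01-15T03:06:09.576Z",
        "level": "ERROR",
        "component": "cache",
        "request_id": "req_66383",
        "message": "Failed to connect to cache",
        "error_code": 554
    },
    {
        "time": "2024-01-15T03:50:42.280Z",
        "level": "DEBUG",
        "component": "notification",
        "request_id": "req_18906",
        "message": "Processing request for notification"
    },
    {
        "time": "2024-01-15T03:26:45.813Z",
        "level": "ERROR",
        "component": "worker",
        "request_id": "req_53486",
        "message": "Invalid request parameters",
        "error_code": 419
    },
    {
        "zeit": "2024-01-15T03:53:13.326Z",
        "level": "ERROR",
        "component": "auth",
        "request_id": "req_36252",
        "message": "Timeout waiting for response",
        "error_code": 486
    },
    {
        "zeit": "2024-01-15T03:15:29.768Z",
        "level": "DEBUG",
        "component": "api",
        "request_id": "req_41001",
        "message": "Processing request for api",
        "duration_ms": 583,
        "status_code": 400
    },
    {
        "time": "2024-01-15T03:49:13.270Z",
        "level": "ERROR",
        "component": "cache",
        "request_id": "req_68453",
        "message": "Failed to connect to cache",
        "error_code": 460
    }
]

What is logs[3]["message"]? "Timeout waiting for response"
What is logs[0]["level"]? "ERROR"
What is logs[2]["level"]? "ERROR"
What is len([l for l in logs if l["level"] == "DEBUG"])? 2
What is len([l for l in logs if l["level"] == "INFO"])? 0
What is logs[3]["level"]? "ERROR"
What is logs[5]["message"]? "Failed to connect to cache"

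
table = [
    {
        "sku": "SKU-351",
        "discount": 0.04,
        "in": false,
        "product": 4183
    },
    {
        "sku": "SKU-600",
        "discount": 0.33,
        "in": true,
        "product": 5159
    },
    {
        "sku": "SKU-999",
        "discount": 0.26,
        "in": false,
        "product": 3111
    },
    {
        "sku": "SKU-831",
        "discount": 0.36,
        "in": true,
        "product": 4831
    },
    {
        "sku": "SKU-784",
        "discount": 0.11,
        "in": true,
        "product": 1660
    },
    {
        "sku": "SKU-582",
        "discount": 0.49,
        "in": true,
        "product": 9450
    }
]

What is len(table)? 6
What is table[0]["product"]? 4183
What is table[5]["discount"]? 0.49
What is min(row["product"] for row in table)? 1660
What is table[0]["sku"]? "SKU-351"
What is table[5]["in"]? True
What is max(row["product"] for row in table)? 9450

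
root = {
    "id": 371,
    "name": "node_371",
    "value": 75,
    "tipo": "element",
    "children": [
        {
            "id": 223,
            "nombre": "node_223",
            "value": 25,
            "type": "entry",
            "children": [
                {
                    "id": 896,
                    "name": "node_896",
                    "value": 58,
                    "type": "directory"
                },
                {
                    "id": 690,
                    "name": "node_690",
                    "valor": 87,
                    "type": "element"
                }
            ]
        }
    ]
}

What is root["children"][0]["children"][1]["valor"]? 87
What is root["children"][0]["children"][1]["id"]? 690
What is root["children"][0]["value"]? 25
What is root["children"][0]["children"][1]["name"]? "node_690"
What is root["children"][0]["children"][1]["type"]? "element"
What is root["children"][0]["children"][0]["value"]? 58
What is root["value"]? 75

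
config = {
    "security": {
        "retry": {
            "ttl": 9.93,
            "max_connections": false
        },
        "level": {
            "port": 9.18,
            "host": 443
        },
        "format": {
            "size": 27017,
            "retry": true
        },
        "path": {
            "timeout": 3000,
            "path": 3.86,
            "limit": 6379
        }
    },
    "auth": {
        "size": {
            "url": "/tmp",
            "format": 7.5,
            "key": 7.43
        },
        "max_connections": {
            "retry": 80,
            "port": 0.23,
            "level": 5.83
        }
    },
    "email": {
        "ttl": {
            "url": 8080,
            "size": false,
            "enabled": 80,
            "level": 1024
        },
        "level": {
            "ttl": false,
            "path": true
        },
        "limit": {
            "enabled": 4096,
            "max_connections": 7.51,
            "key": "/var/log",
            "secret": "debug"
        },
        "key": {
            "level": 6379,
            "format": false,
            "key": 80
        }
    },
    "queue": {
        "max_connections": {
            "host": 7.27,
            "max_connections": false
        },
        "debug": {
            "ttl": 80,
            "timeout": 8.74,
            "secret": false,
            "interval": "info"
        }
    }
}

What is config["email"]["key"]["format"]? False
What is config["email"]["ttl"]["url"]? 8080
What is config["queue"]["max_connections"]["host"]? 7.27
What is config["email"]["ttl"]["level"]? 1024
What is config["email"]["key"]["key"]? 80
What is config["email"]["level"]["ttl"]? False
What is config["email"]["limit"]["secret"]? "debug"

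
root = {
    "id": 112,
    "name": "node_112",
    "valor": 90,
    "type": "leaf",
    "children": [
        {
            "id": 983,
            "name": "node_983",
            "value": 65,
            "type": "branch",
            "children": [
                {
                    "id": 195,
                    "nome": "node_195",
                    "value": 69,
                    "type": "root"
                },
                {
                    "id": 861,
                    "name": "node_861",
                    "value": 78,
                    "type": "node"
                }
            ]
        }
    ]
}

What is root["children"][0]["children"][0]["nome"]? "node_195"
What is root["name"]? "node_112"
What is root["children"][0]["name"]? "node_983"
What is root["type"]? "leaf"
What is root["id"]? 112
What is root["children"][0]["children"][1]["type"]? "node"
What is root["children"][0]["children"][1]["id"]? 861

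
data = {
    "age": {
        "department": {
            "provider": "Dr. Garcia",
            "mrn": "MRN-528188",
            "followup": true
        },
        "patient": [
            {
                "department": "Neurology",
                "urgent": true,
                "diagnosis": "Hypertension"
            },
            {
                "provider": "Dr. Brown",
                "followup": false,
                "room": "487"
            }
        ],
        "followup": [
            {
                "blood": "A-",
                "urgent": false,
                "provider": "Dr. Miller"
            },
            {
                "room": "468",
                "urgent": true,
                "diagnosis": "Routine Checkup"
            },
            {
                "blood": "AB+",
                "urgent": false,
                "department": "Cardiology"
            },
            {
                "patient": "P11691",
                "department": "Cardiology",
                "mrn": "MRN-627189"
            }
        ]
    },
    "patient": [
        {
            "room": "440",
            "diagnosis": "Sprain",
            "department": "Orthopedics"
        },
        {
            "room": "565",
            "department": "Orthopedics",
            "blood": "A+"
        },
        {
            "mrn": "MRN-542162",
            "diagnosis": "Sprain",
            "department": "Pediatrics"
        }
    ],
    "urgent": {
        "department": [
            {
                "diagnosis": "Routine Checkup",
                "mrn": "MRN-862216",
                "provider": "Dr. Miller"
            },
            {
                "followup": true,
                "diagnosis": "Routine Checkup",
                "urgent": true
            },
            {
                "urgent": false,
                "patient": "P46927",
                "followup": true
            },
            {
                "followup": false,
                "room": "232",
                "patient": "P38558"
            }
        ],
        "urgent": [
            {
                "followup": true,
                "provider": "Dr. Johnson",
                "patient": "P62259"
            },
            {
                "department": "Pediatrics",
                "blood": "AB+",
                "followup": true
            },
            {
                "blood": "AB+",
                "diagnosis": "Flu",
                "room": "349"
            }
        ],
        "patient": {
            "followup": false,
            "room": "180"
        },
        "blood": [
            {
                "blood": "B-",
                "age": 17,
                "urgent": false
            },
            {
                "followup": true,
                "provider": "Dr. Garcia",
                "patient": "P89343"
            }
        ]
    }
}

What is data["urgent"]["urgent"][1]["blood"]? "AB+"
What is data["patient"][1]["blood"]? "A+"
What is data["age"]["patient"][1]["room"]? "487"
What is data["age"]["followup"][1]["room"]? "468"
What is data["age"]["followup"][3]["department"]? "Cardiology"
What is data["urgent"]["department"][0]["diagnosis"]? "Routine Checkup"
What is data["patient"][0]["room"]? "440"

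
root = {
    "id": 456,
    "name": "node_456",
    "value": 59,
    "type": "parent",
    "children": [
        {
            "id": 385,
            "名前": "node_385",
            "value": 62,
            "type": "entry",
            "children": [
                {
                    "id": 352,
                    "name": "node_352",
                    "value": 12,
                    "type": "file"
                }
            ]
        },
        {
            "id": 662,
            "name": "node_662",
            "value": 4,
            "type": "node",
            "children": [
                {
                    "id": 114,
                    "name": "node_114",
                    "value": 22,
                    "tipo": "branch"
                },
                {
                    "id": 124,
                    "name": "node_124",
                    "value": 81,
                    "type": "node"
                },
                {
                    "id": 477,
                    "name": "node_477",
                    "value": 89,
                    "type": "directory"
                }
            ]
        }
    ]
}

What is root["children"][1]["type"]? "node"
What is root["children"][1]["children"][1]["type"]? "node"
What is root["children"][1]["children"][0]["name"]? "node_114"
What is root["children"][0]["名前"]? "node_385"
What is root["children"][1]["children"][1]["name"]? "node_124"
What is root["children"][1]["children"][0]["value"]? 22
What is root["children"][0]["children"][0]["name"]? "node_352"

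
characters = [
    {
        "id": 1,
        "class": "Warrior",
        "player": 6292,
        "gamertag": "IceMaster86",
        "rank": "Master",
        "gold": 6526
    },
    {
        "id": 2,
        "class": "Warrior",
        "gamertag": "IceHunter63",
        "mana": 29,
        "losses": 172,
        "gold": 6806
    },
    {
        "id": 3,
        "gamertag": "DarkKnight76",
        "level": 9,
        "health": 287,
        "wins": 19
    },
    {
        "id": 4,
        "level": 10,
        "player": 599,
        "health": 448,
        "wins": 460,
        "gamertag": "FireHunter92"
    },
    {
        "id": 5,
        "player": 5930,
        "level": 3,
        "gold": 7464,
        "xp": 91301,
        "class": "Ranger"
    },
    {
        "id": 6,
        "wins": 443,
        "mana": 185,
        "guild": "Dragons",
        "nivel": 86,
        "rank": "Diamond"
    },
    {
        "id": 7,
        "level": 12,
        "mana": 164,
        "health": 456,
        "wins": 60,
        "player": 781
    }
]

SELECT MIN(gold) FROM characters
6526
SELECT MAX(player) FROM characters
6292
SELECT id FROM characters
[1, 2, 3, 4, 5, 6, 7]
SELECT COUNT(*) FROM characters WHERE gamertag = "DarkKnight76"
1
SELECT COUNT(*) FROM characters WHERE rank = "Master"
1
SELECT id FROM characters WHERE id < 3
[1, 2]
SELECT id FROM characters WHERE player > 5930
[1]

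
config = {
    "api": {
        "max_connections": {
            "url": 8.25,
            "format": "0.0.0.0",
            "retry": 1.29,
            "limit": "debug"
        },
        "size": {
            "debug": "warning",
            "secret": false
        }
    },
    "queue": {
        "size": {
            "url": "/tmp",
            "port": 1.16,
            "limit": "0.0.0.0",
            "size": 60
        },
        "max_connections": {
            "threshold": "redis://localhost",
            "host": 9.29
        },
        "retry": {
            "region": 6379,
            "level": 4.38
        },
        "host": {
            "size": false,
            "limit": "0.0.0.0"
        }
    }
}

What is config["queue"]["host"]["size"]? False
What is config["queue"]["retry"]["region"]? 6379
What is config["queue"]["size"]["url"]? "/tmp"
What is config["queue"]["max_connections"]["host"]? 9.29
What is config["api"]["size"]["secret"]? False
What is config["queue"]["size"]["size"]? 60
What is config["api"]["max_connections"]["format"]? "0.0.0.0"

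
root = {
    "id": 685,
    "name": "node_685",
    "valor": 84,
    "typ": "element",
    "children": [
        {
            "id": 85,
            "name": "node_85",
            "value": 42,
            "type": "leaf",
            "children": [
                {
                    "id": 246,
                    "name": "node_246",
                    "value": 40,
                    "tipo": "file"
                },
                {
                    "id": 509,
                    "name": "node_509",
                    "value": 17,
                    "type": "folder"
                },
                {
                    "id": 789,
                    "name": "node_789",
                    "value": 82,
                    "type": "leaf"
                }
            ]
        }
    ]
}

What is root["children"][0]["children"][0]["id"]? 246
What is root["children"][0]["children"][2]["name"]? "node_789"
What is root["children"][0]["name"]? "node_85"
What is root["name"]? "node_685"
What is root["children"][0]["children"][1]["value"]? 17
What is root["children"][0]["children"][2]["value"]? 82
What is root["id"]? 685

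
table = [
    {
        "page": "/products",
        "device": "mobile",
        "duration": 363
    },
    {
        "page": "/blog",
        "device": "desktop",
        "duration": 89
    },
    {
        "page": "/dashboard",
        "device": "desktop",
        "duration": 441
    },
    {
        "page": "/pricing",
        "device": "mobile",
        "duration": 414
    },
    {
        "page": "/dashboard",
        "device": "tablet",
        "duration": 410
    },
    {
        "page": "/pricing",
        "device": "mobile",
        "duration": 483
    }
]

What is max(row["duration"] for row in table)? 483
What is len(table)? 6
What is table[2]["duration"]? 441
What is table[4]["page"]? "/dashboard"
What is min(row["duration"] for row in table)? 89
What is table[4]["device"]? "tablet"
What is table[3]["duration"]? 414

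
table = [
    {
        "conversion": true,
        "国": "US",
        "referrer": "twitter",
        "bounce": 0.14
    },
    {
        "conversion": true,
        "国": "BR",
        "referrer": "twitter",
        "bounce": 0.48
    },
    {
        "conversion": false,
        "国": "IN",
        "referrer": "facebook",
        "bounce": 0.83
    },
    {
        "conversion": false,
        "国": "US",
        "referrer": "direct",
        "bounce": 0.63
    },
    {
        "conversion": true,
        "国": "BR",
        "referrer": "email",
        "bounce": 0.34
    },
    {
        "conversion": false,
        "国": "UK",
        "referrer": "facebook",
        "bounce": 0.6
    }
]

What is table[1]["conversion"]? True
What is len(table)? 6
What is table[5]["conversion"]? False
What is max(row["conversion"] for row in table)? True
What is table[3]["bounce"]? 0.63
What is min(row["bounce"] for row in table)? 0.14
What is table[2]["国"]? "IN"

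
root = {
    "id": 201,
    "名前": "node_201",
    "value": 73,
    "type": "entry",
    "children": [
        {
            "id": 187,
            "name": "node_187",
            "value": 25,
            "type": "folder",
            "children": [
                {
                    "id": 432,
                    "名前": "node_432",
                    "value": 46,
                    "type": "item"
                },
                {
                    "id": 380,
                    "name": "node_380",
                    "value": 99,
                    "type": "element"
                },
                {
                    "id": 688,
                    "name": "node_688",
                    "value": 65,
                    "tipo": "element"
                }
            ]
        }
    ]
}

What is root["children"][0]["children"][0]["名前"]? "node_432"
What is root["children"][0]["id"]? 187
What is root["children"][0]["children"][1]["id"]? 380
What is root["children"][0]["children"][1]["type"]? "element"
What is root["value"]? 73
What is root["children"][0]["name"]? "node_187"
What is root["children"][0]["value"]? 25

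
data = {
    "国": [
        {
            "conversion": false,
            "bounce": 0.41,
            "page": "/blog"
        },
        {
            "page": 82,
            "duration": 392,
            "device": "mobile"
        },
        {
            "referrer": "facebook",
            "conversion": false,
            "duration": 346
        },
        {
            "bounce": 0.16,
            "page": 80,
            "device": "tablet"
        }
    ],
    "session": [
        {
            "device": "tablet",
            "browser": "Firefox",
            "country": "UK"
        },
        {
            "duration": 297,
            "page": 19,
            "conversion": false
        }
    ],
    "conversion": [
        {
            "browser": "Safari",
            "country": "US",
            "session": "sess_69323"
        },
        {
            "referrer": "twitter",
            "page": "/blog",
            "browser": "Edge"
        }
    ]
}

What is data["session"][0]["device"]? "tablet"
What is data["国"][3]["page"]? 80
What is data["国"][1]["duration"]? 392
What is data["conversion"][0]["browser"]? "Safari"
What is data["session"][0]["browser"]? "Firefox"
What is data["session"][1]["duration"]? 297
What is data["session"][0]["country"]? "UK"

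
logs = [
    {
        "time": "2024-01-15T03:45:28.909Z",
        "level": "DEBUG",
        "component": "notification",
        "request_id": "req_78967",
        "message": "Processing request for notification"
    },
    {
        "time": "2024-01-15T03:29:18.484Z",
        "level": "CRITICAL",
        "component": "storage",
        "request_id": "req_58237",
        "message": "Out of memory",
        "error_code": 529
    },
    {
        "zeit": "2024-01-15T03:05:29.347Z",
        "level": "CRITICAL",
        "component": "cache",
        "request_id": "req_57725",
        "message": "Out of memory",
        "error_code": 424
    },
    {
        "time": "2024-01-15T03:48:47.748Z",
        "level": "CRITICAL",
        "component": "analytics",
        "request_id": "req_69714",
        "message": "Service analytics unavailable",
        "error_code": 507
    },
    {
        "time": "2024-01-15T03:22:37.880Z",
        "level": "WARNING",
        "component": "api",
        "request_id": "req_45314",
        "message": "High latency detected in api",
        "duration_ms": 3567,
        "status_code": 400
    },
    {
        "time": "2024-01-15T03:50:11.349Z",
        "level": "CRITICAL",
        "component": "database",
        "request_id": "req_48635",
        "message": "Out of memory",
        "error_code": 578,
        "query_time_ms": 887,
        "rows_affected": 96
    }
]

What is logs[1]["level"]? "CRITICAL"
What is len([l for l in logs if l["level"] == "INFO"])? 0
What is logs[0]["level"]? "DEBUG"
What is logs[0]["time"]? "2024-01-15T03:45:28.909Z"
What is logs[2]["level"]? "CRITICAL"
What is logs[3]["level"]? "CRITICAL"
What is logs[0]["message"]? "Processing request for notification"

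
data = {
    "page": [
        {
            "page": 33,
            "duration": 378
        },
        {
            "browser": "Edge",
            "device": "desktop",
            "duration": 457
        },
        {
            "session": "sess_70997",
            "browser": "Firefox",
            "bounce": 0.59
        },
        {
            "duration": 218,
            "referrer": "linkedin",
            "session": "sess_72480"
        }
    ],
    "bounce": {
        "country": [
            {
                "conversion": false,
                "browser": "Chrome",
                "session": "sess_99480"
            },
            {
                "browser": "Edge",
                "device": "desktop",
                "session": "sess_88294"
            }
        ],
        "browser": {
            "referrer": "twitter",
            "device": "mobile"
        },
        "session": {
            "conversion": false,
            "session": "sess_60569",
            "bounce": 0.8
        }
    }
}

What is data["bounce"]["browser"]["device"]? "mobile"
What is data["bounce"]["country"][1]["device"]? "desktop"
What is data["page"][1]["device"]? "desktop"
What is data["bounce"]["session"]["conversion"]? False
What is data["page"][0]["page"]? 33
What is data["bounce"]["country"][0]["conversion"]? False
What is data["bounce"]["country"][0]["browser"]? "Chrome"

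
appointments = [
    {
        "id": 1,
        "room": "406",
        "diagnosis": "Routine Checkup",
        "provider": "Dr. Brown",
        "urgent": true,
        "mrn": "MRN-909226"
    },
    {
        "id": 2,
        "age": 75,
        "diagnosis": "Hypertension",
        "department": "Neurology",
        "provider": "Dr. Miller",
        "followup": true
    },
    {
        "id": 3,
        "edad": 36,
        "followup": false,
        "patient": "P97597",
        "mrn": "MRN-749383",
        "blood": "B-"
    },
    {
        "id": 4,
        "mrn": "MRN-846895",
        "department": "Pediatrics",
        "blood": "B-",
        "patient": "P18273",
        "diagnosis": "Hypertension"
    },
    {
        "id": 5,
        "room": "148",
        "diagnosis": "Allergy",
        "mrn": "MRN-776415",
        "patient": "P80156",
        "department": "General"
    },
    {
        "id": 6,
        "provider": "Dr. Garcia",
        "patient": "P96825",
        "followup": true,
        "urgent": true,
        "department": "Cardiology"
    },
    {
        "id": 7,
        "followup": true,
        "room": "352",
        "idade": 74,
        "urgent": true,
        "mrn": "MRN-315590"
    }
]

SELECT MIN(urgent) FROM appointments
True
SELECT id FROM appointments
[1, 2, 3, 4, 5, 6, 7]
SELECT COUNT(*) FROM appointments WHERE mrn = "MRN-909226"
1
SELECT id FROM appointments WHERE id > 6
[7]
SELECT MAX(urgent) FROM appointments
True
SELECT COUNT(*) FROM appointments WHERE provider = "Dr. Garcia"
1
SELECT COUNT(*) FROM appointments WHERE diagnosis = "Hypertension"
2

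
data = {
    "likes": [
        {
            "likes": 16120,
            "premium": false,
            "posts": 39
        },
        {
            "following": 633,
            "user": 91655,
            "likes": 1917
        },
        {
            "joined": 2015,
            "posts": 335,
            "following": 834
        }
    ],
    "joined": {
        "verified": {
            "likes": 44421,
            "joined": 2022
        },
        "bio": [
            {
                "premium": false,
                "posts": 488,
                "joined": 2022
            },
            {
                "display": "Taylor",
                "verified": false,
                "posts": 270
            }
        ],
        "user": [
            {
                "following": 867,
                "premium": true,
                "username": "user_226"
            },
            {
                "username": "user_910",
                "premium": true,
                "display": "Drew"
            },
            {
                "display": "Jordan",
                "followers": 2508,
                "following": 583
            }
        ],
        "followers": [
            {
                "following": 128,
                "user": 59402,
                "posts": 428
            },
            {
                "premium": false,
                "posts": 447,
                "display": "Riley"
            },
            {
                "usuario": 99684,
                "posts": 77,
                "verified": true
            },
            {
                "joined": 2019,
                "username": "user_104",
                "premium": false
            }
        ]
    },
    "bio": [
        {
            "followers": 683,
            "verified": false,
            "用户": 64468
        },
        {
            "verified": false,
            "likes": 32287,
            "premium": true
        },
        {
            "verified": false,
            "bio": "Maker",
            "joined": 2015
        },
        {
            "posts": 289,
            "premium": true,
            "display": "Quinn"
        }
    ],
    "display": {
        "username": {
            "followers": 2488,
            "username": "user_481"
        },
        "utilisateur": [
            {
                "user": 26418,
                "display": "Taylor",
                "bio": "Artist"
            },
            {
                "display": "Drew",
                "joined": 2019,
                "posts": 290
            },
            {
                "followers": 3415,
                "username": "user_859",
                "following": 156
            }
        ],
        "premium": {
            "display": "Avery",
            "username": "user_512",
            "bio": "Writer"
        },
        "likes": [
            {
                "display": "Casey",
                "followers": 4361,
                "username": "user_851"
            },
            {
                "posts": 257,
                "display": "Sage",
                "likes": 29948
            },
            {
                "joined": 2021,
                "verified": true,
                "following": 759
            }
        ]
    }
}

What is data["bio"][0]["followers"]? 683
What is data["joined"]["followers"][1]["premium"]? False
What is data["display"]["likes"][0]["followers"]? 4361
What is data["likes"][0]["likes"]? 16120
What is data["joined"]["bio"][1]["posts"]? 270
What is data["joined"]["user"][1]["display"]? "Drew"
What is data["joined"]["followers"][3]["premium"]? False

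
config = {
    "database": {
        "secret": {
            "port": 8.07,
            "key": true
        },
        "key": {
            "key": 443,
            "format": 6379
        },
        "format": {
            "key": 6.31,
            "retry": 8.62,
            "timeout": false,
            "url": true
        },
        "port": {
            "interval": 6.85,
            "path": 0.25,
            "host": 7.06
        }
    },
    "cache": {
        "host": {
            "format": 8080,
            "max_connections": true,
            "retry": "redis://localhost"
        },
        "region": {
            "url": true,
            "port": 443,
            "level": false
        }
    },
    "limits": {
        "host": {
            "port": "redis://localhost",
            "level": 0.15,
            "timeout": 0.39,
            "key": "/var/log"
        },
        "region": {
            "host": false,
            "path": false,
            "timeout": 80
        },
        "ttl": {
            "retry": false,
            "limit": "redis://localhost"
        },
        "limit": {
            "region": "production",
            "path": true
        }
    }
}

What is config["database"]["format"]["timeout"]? False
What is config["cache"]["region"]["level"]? False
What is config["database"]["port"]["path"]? 0.25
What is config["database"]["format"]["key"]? 6.31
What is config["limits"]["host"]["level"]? 0.15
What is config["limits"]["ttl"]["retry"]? False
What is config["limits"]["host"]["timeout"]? 0.39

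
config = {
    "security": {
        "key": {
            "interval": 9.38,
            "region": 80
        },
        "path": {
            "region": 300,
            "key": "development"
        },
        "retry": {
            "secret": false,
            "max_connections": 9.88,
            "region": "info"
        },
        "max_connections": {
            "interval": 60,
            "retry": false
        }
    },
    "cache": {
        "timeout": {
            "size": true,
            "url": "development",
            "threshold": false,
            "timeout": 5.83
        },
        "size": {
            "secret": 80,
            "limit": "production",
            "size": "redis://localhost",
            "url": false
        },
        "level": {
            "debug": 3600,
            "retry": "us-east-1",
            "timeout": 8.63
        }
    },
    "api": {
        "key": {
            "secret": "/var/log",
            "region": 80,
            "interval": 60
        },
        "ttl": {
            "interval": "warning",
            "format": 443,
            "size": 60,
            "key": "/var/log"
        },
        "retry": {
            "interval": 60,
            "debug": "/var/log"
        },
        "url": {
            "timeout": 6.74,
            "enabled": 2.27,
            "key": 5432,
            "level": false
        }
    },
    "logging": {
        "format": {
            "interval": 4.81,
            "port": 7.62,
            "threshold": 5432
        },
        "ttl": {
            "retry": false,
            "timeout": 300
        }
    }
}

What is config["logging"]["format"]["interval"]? 4.81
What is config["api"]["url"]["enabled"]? 2.27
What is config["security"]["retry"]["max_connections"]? 9.88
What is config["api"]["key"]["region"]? 80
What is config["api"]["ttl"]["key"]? "/var/log"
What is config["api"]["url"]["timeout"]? 6.74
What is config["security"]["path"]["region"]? 300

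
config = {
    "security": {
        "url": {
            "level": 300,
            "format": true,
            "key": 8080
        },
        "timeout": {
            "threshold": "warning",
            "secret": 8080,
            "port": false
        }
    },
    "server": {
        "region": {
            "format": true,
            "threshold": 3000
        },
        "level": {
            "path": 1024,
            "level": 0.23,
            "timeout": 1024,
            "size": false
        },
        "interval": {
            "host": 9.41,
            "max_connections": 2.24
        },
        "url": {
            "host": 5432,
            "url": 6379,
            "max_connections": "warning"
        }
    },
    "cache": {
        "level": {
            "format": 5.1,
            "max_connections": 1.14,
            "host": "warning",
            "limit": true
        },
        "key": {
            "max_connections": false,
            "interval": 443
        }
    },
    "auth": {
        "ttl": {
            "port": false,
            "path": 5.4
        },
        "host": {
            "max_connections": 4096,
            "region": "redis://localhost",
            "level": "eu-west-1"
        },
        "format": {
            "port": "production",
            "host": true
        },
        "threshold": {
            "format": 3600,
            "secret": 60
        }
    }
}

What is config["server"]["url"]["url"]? 6379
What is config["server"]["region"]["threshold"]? 3000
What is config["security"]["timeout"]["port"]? False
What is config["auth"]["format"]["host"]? True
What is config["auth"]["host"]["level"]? "eu-west-1"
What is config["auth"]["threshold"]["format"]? 3600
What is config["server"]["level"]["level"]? 0.23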